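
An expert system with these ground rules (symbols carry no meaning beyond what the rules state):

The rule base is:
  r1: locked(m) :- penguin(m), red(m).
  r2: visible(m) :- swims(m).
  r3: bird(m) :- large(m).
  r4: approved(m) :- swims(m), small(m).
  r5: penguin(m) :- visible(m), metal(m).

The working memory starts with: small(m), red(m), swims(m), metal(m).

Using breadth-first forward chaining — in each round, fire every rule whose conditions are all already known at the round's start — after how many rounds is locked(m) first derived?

3

Round 1: r2 [visible(m) :- swims(m).]; r4 [approved(m) :- swims(m), small(m).]. New: visible(m), approved(m).
Round 2: r5 [penguin(m) :- visible(m), metal(m).]. New: penguin(m).
Round 3: r1 [locked(m) :- penguin(m), red(m).]. New: locked(m).
locked(m) first appears in round 3.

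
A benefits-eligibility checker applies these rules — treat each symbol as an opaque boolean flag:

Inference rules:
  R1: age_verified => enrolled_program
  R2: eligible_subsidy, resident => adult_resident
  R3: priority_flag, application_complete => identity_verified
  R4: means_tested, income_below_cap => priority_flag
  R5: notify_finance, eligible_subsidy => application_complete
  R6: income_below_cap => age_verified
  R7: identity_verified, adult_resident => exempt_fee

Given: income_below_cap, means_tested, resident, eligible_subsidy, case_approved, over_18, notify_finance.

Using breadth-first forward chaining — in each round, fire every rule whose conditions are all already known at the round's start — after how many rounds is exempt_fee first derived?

Round 1: R2 [eligible_subsidy, resident => adult_resident]; R4 [means_tested, income_below_cap => priority_flag]; R5 [notify_finance, eligible_subsidy => application_complete]; R6 [income_below_cap => age_verified]. New: adult_resident, priority_flag, application_complete, age_verified.
Round 2: R1 [age_verified => enrolled_program]; R3 [priority_flag, application_complete => identity_verified]. New: enrolled_program, identity_verified.
Round 3: R7 [identity_verified, adult_resident => exempt_fee]. New: exempt_fee.
exempt_fee first appears in round 3.

3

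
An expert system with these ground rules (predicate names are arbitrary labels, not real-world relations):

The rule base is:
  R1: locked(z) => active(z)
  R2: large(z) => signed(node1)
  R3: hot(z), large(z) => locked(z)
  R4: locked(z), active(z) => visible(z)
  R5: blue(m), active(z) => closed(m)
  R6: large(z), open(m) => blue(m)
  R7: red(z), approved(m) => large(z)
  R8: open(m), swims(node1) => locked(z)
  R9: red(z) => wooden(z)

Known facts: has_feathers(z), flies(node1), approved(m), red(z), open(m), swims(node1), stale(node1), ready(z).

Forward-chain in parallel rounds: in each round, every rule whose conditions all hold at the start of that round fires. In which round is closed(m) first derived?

Round 1: R7 [red(z), approved(m) => large(z)]; R8 [open(m), swims(node1) => locked(z)]; R9 [red(z) => wooden(z)]. Adds large(z), locked(z), wooden(z).
Round 2: R1 [locked(z) => active(z)]; R2 [large(z) => signed(node1)]; R6 [large(z), open(m) => blue(m)]. Adds active(z), signed(node1), blue(m).
Round 3: R4 [locked(z), active(z) => visible(z)]; R5 [blue(m), active(z) => closed(m)]. Adds visible(z), closed(m).
closed(m) first appears in round 3.

3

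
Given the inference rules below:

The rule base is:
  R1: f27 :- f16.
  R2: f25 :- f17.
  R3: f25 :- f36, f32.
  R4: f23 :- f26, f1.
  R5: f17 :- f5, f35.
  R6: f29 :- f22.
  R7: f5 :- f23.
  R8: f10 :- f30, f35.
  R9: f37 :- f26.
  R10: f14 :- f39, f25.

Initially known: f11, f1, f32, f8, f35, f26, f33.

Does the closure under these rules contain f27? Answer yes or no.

no

Round 1 fires R4, R9, giving f23, f37.
Round 2 fires R7, giving f5.
Round 3 fires R5, giving f17.
Round 4 fires R2, giving f25.
Fixed point reached. f27 is concluded only by R1; R1 needs f16 (never derived).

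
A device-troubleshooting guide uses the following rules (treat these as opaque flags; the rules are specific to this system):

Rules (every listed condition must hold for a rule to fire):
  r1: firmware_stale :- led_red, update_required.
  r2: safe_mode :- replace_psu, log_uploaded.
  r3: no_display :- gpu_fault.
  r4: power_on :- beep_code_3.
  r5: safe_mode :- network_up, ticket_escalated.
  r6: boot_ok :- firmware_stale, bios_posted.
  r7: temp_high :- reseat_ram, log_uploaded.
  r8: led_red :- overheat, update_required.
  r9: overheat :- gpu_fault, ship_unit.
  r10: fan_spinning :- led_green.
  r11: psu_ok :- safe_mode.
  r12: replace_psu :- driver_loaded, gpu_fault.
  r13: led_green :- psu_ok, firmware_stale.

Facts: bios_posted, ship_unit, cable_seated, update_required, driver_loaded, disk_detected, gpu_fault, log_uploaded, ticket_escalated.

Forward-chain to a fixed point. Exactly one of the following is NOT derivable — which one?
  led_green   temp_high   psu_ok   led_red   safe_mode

temp_high

Round 1 fires r3, r9, r12, giving no_display, overheat, replace_psu.
Round 2 fires r2, r8, giving safe_mode, led_red.
Round 3 fires r1, r11, giving firmware_stale, psu_ok.
Round 4 fires r6, r13, giving boot_ok, led_green.
Round 5 fires r10, giving fan_spinning.
Derived: safe_mode (round 2), led_green (round 4), psu_ok (round 3), led_red (round 2). temp_high never appears in any round.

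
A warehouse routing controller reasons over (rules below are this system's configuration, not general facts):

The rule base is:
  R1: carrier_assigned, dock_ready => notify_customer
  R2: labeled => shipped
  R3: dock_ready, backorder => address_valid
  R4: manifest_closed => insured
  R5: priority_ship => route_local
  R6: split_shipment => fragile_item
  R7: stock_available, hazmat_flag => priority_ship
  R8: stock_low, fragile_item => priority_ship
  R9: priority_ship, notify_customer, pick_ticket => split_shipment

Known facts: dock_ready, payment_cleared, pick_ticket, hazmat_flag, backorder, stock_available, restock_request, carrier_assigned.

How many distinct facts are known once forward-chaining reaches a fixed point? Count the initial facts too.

14

Round 1: R1 [carrier_assigned, dock_ready => notify_customer]; R3 [dock_ready, backorder => address_valid]; R7 [stock_available, hazmat_flag => priority_ship]. New: notify_customer, address_valid, priority_ship.
Round 2: R5 [priority_ship => route_local]; R9 [priority_ship, notify_customer, pick_ticket => split_shipment]. New: route_local, split_shipment.
Round 3: R6 [split_shipment => fragile_item]. New: fragile_item.
Closure: {address_valid, backorder, carrier_assigned, dock_ready, fragile_item, hazmat_flag, notify_customer, payment_cleared, pick_ticket, priority_ship, restock_request, route_local, split_shipment, stock_available} — 14 facts.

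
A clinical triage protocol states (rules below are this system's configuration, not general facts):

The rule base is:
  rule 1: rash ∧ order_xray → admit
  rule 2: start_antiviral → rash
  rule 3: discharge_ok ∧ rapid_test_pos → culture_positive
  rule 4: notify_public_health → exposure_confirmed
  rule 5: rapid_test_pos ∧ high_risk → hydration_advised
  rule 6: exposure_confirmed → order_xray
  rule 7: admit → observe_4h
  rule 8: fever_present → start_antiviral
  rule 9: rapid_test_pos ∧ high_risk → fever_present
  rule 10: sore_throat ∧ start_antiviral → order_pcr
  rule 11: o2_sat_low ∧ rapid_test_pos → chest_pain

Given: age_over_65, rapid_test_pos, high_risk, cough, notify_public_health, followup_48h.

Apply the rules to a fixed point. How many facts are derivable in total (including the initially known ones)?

[1] rule 4 [notify_public_health → exposure_confirmed]; rule 5 [rapid_test_pos ∧ high_risk → hydration_advised]; rule 9 [rapid_test_pos ∧ high_risk → fever_present]. ⇒ new: exposure_confirmed, hydration_advised, fever_present.
[2] rule 6 [exposure_confirmed → order_xray]; rule 8 [fever_present → start_antiviral]. ⇒ new: order_xray, start_antiviral.
[3] rule 2 [start_antiviral → rash]. ⇒ new: rash.
[4] rule 1 [rash ∧ order_xray → admit]. ⇒ new: admit.
[5] rule 7 [admit → observe_4h]. ⇒ new: observe_4h.
Closure: {admit, age_over_65, cough, exposure_confirmed, fever_present, followup_48h, high_risk, hydration_advised, notify_public_health, observe_4h, order_xray, rapid_test_pos, rash, start_antiviral} — 14 facts.

14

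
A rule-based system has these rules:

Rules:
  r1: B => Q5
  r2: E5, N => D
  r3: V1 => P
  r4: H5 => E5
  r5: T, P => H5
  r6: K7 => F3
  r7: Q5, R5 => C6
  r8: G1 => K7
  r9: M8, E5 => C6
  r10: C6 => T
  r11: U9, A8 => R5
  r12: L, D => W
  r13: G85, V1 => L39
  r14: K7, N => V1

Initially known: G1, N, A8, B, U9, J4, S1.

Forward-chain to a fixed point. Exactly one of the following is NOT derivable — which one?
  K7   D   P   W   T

W

Round 1: r1 [B => Q5]; r8 [G1 => K7]; r11 [U9, A8 => R5]. New: Q5, K7, R5.
Round 2: r6 [K7 => F3]; r7 [Q5, R5 => C6]; r14 [K7, N => V1]. New: F3, C6, V1.
Round 3: r3 [V1 => P]; r10 [C6 => T]. New: P, T.
Round 4: r5 [T, P => H5]. New: H5.
Round 5: r4 [H5 => E5]. New: E5.
Round 6: r2 [E5, N => D]. New: D.
Derived: D (round 6), T (round 3), P (round 3), K7 (round 1). W never appears in any round.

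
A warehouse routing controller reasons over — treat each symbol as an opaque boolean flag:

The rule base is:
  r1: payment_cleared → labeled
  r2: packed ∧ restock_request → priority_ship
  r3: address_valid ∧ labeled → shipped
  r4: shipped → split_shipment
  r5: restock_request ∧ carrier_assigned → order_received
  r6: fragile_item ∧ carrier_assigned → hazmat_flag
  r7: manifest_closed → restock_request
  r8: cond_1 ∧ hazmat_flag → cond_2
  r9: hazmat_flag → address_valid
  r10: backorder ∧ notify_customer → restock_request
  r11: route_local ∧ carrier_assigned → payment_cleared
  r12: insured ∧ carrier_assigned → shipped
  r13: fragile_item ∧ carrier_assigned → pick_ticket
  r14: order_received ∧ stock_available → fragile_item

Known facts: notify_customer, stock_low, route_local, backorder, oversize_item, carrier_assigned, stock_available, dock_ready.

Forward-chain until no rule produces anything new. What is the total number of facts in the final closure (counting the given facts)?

[1] r10 [backorder ∧ notify_customer → restock_request]; r11 [route_local ∧ carrier_assigned → payment_cleared]. ⇒ new: restock_request, payment_cleared.
[2] r1 [payment_cleared → labeled]; r5 [restock_request ∧ carrier_assigned → order_received]. ⇒ new: labeled, order_received.
[3] r14 [order_received ∧ stock_available → fragile_item]. ⇒ new: fragile_item.
[4] r6 [fragile_item ∧ carrier_assigned → hazmat_flag]; r13 [fragile_item ∧ carrier_assigned → pick_ticket]. ⇒ new: hazmat_flag, pick_ticket.
[5] r9 [hazmat_flag → address_valid]. ⇒ new: address_valid.
[6] r3 [address_valid ∧ labeled → shipped]. ⇒ new: shipped.
[7] r4 [shipped → split_shipment]. ⇒ new: split_shipment.
Closure: {address_valid, backorder, carrier_assigned, dock_ready, fragile_item, hazmat_flag, labeled, notify_customer, order_received, oversize_item, payment_cleared, pick_ticket, restock_request, route_local, shipped, split_shipment, stock_available, stock_low} — 18 facts.

18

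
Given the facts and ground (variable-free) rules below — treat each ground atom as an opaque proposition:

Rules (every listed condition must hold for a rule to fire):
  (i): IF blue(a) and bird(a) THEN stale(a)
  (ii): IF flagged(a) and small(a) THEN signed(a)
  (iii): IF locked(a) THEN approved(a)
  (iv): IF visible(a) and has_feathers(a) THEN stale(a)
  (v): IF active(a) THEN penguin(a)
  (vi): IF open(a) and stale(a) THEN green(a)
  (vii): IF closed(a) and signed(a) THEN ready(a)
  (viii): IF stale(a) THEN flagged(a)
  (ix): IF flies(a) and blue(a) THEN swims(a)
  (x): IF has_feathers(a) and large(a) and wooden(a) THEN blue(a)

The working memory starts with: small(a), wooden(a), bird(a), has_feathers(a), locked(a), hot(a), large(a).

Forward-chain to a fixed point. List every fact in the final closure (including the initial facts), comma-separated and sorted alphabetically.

Round 1: (iii) [IF locked(a) THEN approved(a)]; (x) [IF has_feathers(a) and large(a) and wooden(a) THEN blue(a)]. New: approved(a), blue(a).
Round 2: (i) [IF blue(a) and bird(a) THEN stale(a)]. New: stale(a).
Round 3: (viii) [IF stale(a) THEN flagged(a)]. New: flagged(a).
Round 4: (ii) [IF flagged(a) and small(a) THEN signed(a)]. New: signed(a).

approved(a), bird(a), blue(a), flagged(a), has_feathers(a), hot(a), large(a), locked(a), signed(a), small(a), stale(a), wooden(a)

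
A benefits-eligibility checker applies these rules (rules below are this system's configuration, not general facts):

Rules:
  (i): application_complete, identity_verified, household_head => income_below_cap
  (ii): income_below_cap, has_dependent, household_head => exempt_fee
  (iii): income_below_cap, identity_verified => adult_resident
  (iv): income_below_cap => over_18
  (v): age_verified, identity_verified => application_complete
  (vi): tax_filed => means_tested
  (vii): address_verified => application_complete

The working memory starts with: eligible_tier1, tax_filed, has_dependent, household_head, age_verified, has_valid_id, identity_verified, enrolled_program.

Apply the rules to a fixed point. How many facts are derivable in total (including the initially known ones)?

[1] (v) [age_verified, identity_verified => application_complete]; (vi) [tax_filed => means_tested]. ⇒ new: application_complete, means_tested.
[2] (i) [application_complete, identity_verified, household_head => income_below_cap]. ⇒ new: income_below_cap.
[3] (ii) [income_below_cap, has_dependent, household_head => exempt_fee]; (iii) [income_below_cap, identity_verified => adult_resident]; (iv) [income_below_cap => over_18]. ⇒ new: exempt_fee, adult_resident, over_18.
Closure: {adult_resident, age_verified, application_complete, eligible_tier1, enrolled_program, exempt_fee, has_dependent, has_valid_id, household_head, identity_verified, income_below_cap, means_tested, over_18, tax_filed} — 14 facts.

14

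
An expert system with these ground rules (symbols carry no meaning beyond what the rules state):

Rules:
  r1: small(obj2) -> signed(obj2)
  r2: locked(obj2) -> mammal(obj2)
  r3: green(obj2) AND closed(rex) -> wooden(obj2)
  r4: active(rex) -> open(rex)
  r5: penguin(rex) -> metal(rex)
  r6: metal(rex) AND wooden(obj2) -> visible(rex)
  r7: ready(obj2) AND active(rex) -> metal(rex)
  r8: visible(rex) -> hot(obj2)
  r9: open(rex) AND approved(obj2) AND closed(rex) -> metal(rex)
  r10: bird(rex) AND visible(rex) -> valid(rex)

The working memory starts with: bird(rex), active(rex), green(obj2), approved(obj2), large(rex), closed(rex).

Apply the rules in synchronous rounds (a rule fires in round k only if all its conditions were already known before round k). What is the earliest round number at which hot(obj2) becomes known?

Round 1 — r3, r4, derive wooden(obj2), open(rex).
Round 2 — r9, derive metal(rex).
Round 3 — r6, derive visible(rex).
Round 4 — r8, r10, derive hot(obj2), valid(rex).
hot(obj2) first appears in round 4.

4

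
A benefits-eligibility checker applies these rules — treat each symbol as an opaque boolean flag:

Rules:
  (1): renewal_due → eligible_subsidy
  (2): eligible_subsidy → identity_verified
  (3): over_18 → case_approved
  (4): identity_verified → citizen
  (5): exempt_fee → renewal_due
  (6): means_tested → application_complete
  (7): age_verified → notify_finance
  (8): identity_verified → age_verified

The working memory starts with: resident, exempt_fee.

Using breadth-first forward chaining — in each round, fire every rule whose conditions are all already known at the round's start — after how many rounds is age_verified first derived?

4

Round 1: (5) [exempt_fee → renewal_due]. New: renewal_due.
Round 2: (1) [renewal_due → eligible_subsidy]. New: eligible_subsidy.
Round 3: (2) [eligible_subsidy → identity_verified]. New: identity_verified.
Round 4: (4) [identity_verified → citizen]; (8) [identity_verified → age_verified]. New: citizen, age_verified.
age_verified first appears in round 4.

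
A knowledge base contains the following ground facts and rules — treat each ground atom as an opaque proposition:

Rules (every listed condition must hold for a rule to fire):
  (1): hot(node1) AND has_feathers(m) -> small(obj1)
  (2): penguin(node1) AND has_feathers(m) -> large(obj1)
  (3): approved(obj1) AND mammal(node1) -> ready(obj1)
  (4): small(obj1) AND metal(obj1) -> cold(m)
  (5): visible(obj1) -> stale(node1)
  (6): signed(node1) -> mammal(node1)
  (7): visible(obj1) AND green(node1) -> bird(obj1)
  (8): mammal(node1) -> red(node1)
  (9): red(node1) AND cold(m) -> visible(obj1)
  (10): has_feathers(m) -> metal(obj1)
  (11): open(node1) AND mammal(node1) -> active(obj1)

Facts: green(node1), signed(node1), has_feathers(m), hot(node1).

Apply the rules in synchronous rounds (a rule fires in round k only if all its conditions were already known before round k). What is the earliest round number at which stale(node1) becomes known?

4

[1] (1) [hot(node1) AND has_feathers(m) -> small(obj1)]; (6) [signed(node1) -> mammal(node1)]; (10) [has_feathers(m) -> metal(obj1)]. ⇒ new: small(obj1), mammal(node1), metal(obj1).
[2] (4) [small(obj1) AND metal(obj1) -> cold(m)]; (8) [mammal(node1) -> red(node1)]. ⇒ new: cold(m), red(node1).
[3] (9) [red(node1) AND cold(m) -> visible(obj1)]. ⇒ new: visible(obj1).
[4] (5) [visible(obj1) -> stale(node1)]; (7) [visible(obj1) AND green(node1) -> bird(obj1)]. ⇒ new: stale(node1), bird(obj1).
stale(node1) first appears in round 4.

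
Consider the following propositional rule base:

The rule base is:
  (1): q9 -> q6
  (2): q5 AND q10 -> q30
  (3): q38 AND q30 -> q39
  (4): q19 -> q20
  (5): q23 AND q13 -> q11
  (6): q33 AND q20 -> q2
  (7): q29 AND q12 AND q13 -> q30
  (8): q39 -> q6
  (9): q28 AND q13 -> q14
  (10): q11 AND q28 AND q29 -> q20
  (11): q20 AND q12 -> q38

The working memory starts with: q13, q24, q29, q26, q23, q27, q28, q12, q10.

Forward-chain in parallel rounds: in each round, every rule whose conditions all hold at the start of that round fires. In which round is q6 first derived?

5

Round 1 fires (5), (7), (9), giving q11, q30, q14.
Round 2 fires (10), giving q20.
Round 3 fires (11), giving q38.
Round 4 fires (3), giving q39.
Round 5 fires (8), giving q6.
q6 first appears in round 5.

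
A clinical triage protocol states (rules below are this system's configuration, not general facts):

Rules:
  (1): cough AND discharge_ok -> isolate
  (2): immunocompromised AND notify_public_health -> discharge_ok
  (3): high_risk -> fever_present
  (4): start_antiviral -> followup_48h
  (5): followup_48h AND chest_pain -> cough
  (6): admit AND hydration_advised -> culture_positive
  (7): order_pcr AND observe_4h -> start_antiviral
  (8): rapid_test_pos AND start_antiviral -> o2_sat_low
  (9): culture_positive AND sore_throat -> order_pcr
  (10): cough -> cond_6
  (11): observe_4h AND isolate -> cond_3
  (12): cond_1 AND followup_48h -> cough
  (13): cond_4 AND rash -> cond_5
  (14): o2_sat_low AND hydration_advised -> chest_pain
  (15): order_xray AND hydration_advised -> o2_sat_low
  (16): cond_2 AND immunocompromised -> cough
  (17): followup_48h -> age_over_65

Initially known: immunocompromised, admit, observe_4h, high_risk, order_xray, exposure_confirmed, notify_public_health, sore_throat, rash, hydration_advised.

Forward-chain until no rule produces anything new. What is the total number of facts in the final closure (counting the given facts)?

Round 1 fires (2), (3), (6), (15), giving discharge_ok, fever_present, culture_positive, o2_sat_low.
Round 2 fires (9), (14), giving order_pcr, chest_pain.
Round 3 fires (7), giving start_antiviral.
Round 4 fires (4), giving followup_48h.
Round 5 fires (5), (17), giving cough, age_over_65.
Round 6 fires (1), (10), giving isolate, cond_6.
Round 7 fires (11), giving cond_3.
Closure: {admit, age_over_65, chest_pain, cond_3, cond_6, cough, culture_positive, discharge_ok, exposure_confirmed, fever_present, followup_48h, high_risk, hydration_advised, immunocompromised, isolate, notify_public_health, o2_sat_low, observe_4h, order_pcr, order_xray, rash, sore_throat, start_antiviral} — 23 facts.

23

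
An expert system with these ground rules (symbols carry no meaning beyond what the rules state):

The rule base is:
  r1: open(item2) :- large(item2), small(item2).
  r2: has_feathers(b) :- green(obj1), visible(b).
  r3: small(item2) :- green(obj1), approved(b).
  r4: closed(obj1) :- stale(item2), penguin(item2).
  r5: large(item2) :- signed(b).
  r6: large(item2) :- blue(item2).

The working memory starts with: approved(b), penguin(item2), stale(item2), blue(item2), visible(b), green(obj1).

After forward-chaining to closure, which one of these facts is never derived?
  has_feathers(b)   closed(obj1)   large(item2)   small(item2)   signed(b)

[1] r2 [has_feathers(b) :- green(obj1), visible(b).]; r3 [small(item2) :- green(obj1), approved(b).]; r4 [closed(obj1) :- stale(item2), penguin(item2).]; r6 [large(item2) :- blue(item2).]. ⇒ new: has_feathers(b), small(item2), closed(obj1), large(item2).
[2] r1 [open(item2) :- large(item2), small(item2).]. ⇒ new: open(item2).
Derived: small(item2) (round 1), large(item2) (round 1), closed(obj1) (round 1), has_feathers(b) (round 1). signed(b) never appears in any round.

signed(b)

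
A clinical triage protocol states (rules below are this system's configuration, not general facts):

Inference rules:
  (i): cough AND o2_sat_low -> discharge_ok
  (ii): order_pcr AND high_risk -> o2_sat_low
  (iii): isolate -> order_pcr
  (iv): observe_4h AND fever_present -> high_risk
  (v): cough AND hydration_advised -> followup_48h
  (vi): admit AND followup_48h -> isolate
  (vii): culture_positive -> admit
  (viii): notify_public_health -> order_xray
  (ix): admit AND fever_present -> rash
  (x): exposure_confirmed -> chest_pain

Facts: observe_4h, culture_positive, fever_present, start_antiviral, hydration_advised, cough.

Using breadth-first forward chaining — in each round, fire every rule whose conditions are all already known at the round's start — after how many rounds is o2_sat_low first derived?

4

[1] (iv) [observe_4h AND fever_present -> high_risk]; (v) [cough AND hydration_advised -> followup_48h]; (vii) [culture_positive -> admit]. ⇒ new: high_risk, followup_48h, admit.
[2] (vi) [admit AND followup_48h -> isolate]; (ix) [admit AND fever_present -> rash]. ⇒ new: isolate, rash.
[3] (iii) [isolate -> order_pcr]. ⇒ new: order_pcr.
[4] (ii) [order_pcr AND high_risk -> o2_sat_low]. ⇒ new: o2_sat_low.
o2_sat_low first appears in round 4.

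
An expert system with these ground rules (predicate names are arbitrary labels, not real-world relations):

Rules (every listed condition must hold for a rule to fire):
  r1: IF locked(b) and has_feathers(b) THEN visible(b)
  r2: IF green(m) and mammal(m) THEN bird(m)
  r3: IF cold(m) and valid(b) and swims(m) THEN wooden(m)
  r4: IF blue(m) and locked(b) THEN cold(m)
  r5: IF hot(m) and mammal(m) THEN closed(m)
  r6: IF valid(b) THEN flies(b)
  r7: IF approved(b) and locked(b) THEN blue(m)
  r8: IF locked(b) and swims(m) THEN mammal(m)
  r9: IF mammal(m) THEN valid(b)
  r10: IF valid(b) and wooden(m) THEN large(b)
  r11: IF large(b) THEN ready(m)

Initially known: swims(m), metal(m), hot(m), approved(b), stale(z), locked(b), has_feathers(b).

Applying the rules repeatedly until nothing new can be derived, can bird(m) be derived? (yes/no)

Round 1: r1 [IF locked(b) and has_feathers(b) THEN visible(b)]; r7 [IF approved(b) and locked(b) THEN blue(m)]; r8 [IF locked(b) and swims(m) THEN mammal(m)]. New: visible(b), blue(m), mammal(m).
Round 2: r4 [IF blue(m) and locked(b) THEN cold(m)]; r5 [IF hot(m) and mammal(m) THEN closed(m)]; r9 [IF mammal(m) THEN valid(b)]. New: cold(m), closed(m), valid(b).
Round 3: r3 [IF cold(m) and valid(b) and swims(m) THEN wooden(m)]; r6 [IF valid(b) THEN flies(b)]. New: wooden(m), flies(b).
Round 4: r10 [IF valid(b) and wooden(m) THEN large(b)]. New: large(b).
Round 5: r11 [IF large(b) THEN ready(m)]. New: ready(m).
Fixed point reached. bird(m) is concluded only by r2; r2 needs green(m) (never derived).

no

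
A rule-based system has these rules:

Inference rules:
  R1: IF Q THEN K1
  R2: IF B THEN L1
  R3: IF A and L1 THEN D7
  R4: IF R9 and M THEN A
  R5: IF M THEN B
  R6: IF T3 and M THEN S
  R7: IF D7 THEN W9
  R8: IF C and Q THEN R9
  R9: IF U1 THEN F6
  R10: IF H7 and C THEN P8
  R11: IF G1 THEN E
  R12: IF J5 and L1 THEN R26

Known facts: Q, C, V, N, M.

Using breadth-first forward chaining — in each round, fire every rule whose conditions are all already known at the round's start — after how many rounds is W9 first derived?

[1] R1 [IF Q THEN K1]; R5 [IF M THEN B]; R8 [IF C and Q THEN R9]. ⇒ new: K1, B, R9.
[2] R2 [IF B THEN L1]; R4 [IF R9 and M THEN A]. ⇒ new: L1, A.
[3] R3 [IF A and L1 THEN D7]. ⇒ new: D7.
[4] R7 [IF D7 THEN W9]. ⇒ new: W9.
W9 first appears in round 4.

4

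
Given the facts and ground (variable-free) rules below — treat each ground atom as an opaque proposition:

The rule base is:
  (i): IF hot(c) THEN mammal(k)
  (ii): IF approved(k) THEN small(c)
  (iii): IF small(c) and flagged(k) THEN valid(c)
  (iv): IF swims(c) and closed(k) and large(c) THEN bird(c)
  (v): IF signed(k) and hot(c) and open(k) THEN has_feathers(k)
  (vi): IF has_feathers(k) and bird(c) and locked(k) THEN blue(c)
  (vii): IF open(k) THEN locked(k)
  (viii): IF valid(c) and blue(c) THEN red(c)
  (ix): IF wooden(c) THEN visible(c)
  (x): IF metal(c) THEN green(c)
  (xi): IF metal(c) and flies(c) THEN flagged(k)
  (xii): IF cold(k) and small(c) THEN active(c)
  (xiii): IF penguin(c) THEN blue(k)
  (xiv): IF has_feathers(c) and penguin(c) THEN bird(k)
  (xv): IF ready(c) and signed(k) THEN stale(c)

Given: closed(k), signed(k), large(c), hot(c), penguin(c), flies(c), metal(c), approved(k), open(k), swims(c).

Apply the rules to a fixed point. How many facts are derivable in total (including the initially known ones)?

Round 1: (i) [IF hot(c) THEN mammal(k)]; (ii) [IF approved(k) THEN small(c)]; (iv) [IF swims(c) and closed(k) and large(c) THEN bird(c)]; (v) [IF signed(k) and hot(c) and open(k) THEN has_feathers(k)]; (vii) [IF open(k) THEN locked(k)]; (x) [IF metal(c) THEN green(c)]; (xi) [IF metal(c) and flies(c) THEN flagged(k)]; (xiii) [IF penguin(c) THEN blue(k)]. Adds mammal(k), small(c), bird(c), has_feathers(k), locked(k), green(c), flagged(k), blue(k).
Round 2: (iii) [IF small(c) and flagged(k) THEN valid(c)]; (vi) [IF has_feathers(k) and bird(c) and locked(k) THEN blue(c)]. Adds valid(c), blue(c).
Round 3: (viii) [IF valid(c) and blue(c) THEN red(c)]. Adds red(c).
Closure: {approved(k), bird(c), blue(c), blue(k), closed(k), flagged(k), flies(c), green(c), has_feathers(k), hot(c), large(c), locked(k), mammal(k), metal(c), open(k), penguin(c), red(c), signed(k), small(c), swims(c), valid(c)} — 21 facts.

21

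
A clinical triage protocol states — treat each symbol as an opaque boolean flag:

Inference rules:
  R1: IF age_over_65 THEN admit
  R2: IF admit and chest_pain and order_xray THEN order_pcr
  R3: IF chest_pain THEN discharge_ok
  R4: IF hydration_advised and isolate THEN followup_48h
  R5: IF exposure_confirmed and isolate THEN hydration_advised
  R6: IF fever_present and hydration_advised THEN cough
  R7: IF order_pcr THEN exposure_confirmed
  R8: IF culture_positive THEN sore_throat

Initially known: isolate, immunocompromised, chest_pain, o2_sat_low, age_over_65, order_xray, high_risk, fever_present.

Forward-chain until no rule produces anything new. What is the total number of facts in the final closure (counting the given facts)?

Round 1: R1 [IF age_over_65 THEN admit]; R3 [IF chest_pain THEN discharge_ok]. Adds admit, discharge_ok.
Round 2: R2 [IF admit and chest_pain and order_xray THEN order_pcr]. Adds order_pcr.
Round 3: R7 [IF order_pcr THEN exposure_confirmed]. Adds exposure_confirmed.
Round 4: R5 [IF exposure_confirmed and isolate THEN hydration_advised]. Adds hydration_advised.
Round 5: R4 [IF hydration_advised and isolate THEN followup_48h]; R6 [IF fever_present and hydration_advised THEN cough]. Adds followup_48h, cough.
Closure: {admit, age_over_65, chest_pain, cough, discharge_ok, exposure_confirmed, fever_present, followup_48h, high_risk, hydration_advised, immunocompromised, isolate, o2_sat_low, order_pcr, order_xray} — 15 facts.

15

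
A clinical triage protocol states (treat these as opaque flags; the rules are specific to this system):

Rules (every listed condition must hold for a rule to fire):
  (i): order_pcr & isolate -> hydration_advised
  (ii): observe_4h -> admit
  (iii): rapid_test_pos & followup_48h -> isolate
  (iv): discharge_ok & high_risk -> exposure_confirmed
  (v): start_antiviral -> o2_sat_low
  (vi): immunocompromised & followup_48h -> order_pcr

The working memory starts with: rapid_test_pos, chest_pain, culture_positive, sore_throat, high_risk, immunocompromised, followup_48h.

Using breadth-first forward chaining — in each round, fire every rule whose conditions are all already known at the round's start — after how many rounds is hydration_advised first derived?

2

Round 1: (iii) [rapid_test_pos & followup_48h -> isolate]; (vi) [immunocompromised & followup_48h -> order_pcr]. New: isolate, order_pcr.
Round 2: (i) [order_pcr & isolate -> hydration_advised]. New: hydration_advised.
hydration_advised first appears in round 2.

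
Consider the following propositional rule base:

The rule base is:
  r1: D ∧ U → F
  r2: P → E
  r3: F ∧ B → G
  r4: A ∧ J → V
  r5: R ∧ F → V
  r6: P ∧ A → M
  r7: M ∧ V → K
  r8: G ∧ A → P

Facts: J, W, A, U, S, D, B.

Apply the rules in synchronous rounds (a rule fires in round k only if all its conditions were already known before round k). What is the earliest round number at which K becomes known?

Round 1 — r1, r4, derive F, V.
Round 2 — r3, derive G.
Round 3 — r8, derive P.
Round 4 — r2, r6, derive E, M.
Round 5 — r7, derive K.
K first appears in round 5.

5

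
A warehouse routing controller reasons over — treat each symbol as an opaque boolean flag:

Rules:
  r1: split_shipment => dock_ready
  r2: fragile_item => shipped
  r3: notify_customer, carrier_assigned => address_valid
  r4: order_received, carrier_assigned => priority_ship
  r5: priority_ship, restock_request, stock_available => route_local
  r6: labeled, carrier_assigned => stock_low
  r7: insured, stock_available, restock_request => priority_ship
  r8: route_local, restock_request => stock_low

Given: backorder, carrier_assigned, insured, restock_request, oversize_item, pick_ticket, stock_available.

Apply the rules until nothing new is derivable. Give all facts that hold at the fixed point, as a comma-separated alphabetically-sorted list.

Round 1: r7 [insured, stock_available, restock_request => priority_ship]. New: priority_ship.
Round 2: r5 [priority_ship, restock_request, stock_available => route_local]. New: route_local.
Round 3: r8 [route_local, restock_request => stock_low]. New: stock_low.

backorder, carrier_assigned, insured, oversize_item, pick_ticket, priority_ship, restock_request, route_local, stock_available, stock_low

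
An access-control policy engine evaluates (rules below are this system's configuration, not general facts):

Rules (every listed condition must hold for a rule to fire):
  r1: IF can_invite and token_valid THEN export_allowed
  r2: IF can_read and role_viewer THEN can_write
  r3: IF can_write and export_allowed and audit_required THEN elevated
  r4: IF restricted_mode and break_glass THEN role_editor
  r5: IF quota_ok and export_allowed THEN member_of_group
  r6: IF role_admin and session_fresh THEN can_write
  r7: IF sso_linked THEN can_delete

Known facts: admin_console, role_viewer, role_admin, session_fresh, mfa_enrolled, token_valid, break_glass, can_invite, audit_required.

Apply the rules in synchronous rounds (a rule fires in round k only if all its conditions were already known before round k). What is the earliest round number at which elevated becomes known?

Round 1: r1 [IF can_invite and token_valid THEN export_allowed]; r6 [IF role_admin and session_fresh THEN can_write]. New: export_allowed, can_write.
Round 2: r3 [IF can_write and export_allowed and audit_required THEN elevated]. New: elevated.
elevated first appears in round 2.

2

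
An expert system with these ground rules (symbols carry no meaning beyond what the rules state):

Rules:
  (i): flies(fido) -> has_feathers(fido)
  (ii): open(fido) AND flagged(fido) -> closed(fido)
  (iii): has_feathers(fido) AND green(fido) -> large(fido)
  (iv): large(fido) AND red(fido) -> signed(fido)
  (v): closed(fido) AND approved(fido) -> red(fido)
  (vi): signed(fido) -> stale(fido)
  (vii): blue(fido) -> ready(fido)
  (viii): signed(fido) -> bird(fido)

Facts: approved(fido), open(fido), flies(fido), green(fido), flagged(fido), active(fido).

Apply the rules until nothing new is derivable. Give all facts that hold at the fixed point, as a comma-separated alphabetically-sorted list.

active(fido), approved(fido), bird(fido), closed(fido), flagged(fido), flies(fido), green(fido), has_feathers(fido), large(fido), open(fido), red(fido), signed(fido), stale(fido)

Round 1: (i) [flies(fido) -> has_feathers(fido)]; (ii) [open(fido) AND flagged(fido) -> closed(fido)]. New: has_feathers(fido), closed(fido).
Round 2: (iii) [has_feathers(fido) AND green(fido) -> large(fido)]; (v) [closed(fido) AND approved(fido) -> red(fido)]. New: large(fido), red(fido).
Round 3: (iv) [large(fido) AND red(fido) -> signed(fido)]. New: signed(fido).
Round 4: (vi) [signed(fido) -> stale(fido)]; (viii) [signed(fido) -> bird(fido)]. New: stale(fido), bird(fido).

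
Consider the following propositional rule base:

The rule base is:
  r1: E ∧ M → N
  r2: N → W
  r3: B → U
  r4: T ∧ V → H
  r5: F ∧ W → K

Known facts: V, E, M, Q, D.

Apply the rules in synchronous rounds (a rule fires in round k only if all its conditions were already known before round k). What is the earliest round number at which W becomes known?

Round 1 fires r1, giving N.
Round 2 fires r2, giving W.
W first appears in round 2.

2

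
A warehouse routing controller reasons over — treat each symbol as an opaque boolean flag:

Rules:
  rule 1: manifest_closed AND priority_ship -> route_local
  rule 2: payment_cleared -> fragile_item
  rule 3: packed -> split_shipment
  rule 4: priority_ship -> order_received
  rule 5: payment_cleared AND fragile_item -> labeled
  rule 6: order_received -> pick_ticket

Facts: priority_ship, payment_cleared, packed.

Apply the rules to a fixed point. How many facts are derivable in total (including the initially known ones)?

[1] rule 2 [payment_cleared -> fragile_item]; rule 3 [packed -> split_shipment]; rule 4 [priority_ship -> order_received]. ⇒ new: fragile_item, split_shipment, order_received.
[2] rule 5 [payment_cleared AND fragile_item -> labeled]; rule 6 [order_received -> pick_ticket]. ⇒ new: labeled, pick_ticket.
Closure: {fragile_item, labeled, order_received, packed, payment_cleared, pick_ticket, priority_ship, split_shipment} — 8 facts.

8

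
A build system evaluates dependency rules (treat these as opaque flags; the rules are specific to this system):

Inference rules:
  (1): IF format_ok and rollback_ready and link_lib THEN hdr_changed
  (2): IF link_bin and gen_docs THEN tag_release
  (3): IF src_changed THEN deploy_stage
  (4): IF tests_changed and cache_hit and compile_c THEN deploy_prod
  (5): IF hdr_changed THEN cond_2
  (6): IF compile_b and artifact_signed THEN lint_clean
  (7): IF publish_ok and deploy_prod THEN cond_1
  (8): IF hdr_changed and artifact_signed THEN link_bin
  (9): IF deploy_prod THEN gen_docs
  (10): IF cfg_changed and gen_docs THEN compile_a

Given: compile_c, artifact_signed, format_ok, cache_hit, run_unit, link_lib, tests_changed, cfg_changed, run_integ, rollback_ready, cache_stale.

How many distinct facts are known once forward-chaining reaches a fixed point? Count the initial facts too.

18

Round 1 — (1), (4), derive hdr_changed, deploy_prod.
Round 2 — (5), (8), (9), derive cond_2, link_bin, gen_docs.
Round 3 — (2), (10), derive tag_release, compile_a.
Closure: {artifact_signed, cache_hit, cache_stale, cfg_changed, compile_a, compile_c, cond_2, deploy_prod, format_ok, gen_docs, hdr_changed, link_bin, link_lib, rollback_ready, run_integ, run_unit, tag_release, tests_changed} — 18 facts.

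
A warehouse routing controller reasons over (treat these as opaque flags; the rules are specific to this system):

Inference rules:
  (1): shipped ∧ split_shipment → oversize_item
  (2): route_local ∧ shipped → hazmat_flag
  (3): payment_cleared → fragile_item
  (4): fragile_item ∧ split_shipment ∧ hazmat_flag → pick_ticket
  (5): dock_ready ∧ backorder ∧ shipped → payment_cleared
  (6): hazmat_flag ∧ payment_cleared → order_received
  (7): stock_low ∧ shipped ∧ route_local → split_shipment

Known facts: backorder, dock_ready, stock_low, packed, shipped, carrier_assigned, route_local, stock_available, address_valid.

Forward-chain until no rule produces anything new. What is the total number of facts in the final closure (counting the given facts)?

16

Round 1 fires (2), (5), (7), giving hazmat_flag, payment_cleared, split_shipment.
Round 2 fires (1), (3), (6), giving oversize_item, fragile_item, order_received.
Round 3 fires (4), giving pick_ticket.
Closure: {address_valid, backorder, carrier_assigned, dock_ready, fragile_item, hazmat_flag, order_received, oversize_item, packed, payment_cleared, pick_ticket, route_local, shipped, split_shipment, stock_available, stock_low} — 16 facts.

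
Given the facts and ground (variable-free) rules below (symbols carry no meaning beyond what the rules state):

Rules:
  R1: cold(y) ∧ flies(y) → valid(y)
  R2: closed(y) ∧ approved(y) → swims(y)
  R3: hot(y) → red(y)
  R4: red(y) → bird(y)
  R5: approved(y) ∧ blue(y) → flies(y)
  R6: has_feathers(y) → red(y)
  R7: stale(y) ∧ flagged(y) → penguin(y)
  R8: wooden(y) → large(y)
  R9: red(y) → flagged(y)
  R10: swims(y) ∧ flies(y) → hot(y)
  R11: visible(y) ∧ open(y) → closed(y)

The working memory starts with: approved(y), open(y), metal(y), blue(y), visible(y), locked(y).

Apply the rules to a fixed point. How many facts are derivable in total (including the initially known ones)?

Round 1: R5 [approved(y) ∧ blue(y) → flies(y)]; R11 [visible(y) ∧ open(y) → closed(y)]. Adds flies(y), closed(y).
Round 2: R2 [closed(y) ∧ approved(y) → swims(y)]. Adds swims(y).
Round 3: R10 [swims(y) ∧ flies(y) → hot(y)]. Adds hot(y).
Round 4: R3 [hot(y) → red(y)]. Adds red(y).
Round 5: R4 [red(y) → bird(y)]; R9 [red(y) → flagged(y)]. Adds bird(y), flagged(y).
Closure: {approved(y), bird(y), blue(y), closed(y), flagged(y), flies(y), hot(y), locked(y), metal(y), open(y), red(y), swims(y), visible(y)} — 13 facts.

13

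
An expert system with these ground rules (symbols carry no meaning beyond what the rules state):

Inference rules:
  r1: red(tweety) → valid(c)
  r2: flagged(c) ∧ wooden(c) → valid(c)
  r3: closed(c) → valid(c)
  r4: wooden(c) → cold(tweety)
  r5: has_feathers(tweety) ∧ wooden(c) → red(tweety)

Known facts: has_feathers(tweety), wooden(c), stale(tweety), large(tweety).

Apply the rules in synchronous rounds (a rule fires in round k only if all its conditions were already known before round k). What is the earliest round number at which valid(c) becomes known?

2

[1] r4 [wooden(c) → cold(tweety)]; r5 [has_feathers(tweety) ∧ wooden(c) → red(tweety)]. ⇒ new: cold(tweety), red(tweety).
[2] r1 [red(tweety) → valid(c)]. ⇒ new: valid(c).
valid(c) first appears in round 2.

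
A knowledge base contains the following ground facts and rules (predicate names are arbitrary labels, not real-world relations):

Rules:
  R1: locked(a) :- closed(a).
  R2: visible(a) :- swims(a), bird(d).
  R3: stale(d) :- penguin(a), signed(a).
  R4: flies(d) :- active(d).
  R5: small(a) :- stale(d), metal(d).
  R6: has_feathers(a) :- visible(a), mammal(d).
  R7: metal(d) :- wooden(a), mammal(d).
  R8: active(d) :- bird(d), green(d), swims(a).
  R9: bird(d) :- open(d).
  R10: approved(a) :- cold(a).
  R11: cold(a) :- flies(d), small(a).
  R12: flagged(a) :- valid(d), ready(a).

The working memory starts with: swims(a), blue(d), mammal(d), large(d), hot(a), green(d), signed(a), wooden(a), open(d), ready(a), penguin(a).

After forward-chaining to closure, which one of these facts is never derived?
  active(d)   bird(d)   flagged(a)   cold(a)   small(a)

flagged(a)

Round 1: R3 [stale(d) :- penguin(a), signed(a).]; R7 [metal(d) :- wooden(a), mammal(d).]; R9 [bird(d) :- open(d).]. New: stale(d), metal(d), bird(d).
Round 2: R2 [visible(a) :- swims(a), bird(d).]; R5 [small(a) :- stale(d), metal(d).]; R8 [active(d) :- bird(d), green(d), swims(a).]. New: visible(a), small(a), active(d).
Round 3: R4 [flies(d) :- active(d).]; R6 [has_feathers(a) :- visible(a), mammal(d).]. New: flies(d), has_feathers(a).
Round 4: R11 [cold(a) :- flies(d), small(a).]. New: cold(a).
Round 5: R10 [approved(a) :- cold(a).]. New: approved(a).
Derived: active(d) (round 2), cold(a) (round 4), small(a) (round 2), bird(d) (round 1). flagged(a) never appears in any round.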